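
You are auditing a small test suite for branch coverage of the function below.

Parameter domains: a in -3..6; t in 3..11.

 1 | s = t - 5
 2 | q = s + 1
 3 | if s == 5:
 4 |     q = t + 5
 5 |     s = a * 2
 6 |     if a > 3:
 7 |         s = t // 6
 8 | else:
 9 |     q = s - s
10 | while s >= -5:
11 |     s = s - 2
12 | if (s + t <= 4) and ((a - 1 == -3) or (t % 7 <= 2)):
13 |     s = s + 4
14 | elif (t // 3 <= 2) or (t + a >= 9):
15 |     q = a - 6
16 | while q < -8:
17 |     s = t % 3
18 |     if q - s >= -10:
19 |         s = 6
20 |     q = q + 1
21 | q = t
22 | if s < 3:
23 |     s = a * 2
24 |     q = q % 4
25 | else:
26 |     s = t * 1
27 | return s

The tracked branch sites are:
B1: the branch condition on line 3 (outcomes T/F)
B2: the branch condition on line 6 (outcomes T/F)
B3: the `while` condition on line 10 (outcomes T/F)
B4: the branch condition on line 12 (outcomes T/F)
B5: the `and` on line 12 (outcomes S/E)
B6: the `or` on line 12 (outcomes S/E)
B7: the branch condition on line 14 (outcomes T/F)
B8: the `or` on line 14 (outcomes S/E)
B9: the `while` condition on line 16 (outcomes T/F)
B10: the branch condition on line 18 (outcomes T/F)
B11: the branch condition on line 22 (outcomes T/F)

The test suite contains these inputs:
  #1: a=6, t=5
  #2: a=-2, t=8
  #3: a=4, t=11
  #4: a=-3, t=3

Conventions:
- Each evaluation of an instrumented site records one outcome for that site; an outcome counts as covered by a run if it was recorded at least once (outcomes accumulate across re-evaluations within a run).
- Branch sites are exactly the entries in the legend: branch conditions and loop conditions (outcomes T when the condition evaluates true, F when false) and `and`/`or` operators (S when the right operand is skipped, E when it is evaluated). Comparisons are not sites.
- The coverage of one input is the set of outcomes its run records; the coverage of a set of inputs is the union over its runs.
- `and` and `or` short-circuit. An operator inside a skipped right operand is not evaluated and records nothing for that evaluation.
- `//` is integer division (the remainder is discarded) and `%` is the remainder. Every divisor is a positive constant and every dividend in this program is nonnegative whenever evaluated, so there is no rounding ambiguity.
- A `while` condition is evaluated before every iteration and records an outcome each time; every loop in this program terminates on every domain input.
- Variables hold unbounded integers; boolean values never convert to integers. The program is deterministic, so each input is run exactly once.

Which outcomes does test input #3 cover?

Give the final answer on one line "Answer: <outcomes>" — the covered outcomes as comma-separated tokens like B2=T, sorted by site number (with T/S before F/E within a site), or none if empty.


Simulating input #3 (a=4, t=11) step by step:
  B1->F, B3->T, B3->T, B3->T, B3->T, B3->T, B3->T, B3->F, B5->S, B4->F
  B8->E, B7->T, B9->F, B11->T
as a set, this run covers: B1=F, B3=T, B3=F, B4=F, B5=S, B7=T, B8=E, B9=F, B11=T
Answer: B1=F, B3=T, B3=F, B4=F, B5=S, B7=T, B8=E, B9=F, B11=T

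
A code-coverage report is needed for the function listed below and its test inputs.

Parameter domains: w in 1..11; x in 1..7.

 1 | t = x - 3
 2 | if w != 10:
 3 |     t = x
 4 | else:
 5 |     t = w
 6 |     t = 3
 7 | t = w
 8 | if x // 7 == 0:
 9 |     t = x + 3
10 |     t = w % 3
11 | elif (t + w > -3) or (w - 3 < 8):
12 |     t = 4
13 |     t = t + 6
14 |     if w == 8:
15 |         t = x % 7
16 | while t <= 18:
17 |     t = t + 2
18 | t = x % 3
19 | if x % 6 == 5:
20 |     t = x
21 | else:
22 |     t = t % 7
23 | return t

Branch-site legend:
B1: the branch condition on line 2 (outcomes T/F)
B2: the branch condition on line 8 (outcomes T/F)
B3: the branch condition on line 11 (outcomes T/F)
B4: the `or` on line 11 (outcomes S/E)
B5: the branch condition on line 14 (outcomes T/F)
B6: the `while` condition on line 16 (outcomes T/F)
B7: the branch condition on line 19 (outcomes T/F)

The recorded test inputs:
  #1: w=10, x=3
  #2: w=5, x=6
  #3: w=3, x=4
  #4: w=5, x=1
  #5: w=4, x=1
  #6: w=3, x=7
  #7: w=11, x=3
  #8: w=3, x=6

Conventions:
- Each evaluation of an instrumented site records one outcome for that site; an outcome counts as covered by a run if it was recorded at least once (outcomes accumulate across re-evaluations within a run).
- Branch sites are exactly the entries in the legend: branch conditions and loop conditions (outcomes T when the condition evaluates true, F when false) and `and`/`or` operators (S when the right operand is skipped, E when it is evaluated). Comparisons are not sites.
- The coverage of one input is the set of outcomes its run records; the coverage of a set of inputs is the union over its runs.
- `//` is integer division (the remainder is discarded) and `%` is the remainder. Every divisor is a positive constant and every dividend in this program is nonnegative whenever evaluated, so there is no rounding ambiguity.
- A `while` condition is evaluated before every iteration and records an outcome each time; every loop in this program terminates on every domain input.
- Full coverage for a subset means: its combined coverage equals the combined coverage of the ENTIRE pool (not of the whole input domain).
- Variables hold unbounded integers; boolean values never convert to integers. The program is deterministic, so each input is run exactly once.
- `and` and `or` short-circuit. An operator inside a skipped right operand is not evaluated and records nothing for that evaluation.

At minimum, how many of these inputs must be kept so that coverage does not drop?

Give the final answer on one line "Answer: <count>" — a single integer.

input #1 (w=10, x=3): events B1->F, B2->T, B6->T, B6->T, B6->T, B6->T, B6->T, B6->T, B6->T, B6->T, B6->T, B6->F, B7->F; covers B1=F, B2=T, B6=T, B6=F, B7=F
input #2 (w=5, x=6): events B1->T, B2->T, B6->T, B6->T, B6->T, B6->T, B6->T, B6->T, B6->T, B6->T, B6->T, B6->F, B7->F; covers B1=T, B2=T, B6=T, B6=F, B7=F
input #3 (w=3, x=4): events B1->T, B2->T, B6->T, B6->T, B6->T, B6->T, B6->T, B6->T, B6->T, B6->T, B6->T, B6->T, B6->F, B7->F; covers B1=T, B2=T, B6=T, B6=F, B7=F
input #4 (w=5, x=1): events B1->T, B2->T, B6->T, B6->T, B6->T, B6->T, B6->T, B6->T, B6->T, B6->T, B6->T, B6->F, B7->F; covers B1=T, B2=T, B6=T, B6=F, B7=F
input #5 (w=4, x=1): events B1->T, B2->T, B6->T, B6->T, B6->T, B6->T, B6->T, B6->T, B6->T, B6->T, B6->T, B6->F, B7->F; covers B1=T, B2=T, B6=T, B6=F, B7=F
input #6 (w=3, x=7): events B1->T, B2->F, B4->S, B3->T, B5->F, B6->T, B6->T, B6->T, B6->T, B6->T, B6->F, B7->F; covers B1=T, B2=F, B3=T, B4=S, B5=F, B6=T, B6=F, B7=F
input #7 (w=11, x=3): events B1->T, B2->T, B6->T, B6->T, B6->T, B6->T, B6->T, B6->T, B6->T, B6->T, B6->T, B6->F, B7->F; covers B1=T, B2=T, B6=T, B6=F, B7=F
input #8 (w=3, x=6): events B1->T, B2->T, B6->T, B6->T, B6->T, B6->T, B6->T, B6->T, B6->T, B6->T, B6->T, B6->T, B6->F, B7->F; covers B1=T, B2=T, B6=T, B6=F, B7=F
union over all inputs: B1=T, B1=F, B2=T, B2=F, B3=T, B4=S, B5=F, B6=T, B6=F, B7=F (10 outcomes)
no size-1 subset reaches all 10 outcomes (best union: 8/10)
inputs {1, 6} (size 2) cover everything; no size-2 subset with a lexicographically smaller index list covers all 10

Answer: 2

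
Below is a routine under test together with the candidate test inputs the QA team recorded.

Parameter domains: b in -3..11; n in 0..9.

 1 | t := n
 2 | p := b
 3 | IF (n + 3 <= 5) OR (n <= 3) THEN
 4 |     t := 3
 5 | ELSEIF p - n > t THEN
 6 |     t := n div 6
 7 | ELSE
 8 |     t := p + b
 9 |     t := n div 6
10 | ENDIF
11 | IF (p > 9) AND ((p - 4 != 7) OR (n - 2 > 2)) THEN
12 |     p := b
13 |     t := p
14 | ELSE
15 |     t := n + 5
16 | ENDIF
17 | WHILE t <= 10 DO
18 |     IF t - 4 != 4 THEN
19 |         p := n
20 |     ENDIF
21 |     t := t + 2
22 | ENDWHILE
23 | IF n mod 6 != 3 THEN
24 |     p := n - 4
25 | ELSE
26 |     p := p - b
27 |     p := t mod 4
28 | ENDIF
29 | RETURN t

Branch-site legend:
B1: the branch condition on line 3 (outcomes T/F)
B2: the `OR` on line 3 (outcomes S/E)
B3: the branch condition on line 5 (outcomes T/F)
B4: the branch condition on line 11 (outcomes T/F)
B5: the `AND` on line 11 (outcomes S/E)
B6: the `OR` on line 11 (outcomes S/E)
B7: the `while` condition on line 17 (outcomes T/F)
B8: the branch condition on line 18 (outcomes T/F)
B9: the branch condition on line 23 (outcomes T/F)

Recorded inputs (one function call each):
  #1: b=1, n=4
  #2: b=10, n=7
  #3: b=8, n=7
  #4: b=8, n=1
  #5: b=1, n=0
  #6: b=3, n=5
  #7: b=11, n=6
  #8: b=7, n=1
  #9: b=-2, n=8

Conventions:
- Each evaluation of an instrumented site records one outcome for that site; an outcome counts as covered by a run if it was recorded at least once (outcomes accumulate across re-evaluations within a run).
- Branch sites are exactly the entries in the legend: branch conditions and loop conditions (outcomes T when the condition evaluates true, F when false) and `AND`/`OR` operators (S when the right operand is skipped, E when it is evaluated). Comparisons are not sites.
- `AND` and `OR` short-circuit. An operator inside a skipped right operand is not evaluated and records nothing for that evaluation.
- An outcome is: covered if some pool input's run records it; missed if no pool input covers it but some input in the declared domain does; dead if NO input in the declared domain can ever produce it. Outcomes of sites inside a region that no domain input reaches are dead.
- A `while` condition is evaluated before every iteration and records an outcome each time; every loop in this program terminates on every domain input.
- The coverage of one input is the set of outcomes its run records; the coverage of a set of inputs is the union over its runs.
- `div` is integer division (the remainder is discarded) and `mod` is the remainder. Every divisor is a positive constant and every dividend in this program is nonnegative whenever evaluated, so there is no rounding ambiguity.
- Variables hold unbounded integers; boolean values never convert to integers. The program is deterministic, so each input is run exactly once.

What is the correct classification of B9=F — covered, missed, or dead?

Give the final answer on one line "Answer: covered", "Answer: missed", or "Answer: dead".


no pool input records B9=F
but domain input (b=-3, n=3) does record it -> reachable, so missed
Answer: missed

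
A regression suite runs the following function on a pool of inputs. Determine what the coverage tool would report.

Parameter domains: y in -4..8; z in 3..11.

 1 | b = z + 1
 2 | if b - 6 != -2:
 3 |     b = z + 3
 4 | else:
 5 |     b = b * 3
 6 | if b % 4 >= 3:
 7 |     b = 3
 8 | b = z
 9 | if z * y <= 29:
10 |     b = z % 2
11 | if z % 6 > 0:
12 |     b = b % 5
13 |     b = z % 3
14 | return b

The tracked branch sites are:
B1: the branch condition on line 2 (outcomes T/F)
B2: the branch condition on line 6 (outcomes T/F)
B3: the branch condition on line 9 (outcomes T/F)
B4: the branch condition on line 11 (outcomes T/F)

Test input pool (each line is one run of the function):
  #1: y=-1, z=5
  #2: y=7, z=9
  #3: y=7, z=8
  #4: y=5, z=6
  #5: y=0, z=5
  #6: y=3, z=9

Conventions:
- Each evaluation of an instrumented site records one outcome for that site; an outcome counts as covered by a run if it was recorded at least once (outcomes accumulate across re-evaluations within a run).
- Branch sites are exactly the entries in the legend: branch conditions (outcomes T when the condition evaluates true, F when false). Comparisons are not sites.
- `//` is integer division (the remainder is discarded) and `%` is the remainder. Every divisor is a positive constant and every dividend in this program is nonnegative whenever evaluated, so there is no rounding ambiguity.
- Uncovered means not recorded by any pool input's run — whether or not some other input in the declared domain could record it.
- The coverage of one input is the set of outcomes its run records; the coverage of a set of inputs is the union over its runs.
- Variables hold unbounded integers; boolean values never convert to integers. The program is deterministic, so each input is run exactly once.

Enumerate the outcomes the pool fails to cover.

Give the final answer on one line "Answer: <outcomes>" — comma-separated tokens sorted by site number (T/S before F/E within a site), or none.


run #1 (y=-1, z=5) runs B1->T, B2->F, B3->T, B4->T; records B1=T, B2=F, B3=T, B4=T
run #2 (y=7, z=9) runs B1->T, B2->F, B3->F, B4->T; records B1=T, B2=F, B3=F, B4=T
run #3 (y=7, z=8) runs B1->T, B2->T, B3->F, B4->T; records B1=T, B2=T, B3=F, B4=T
run #4 (y=5, z=6) runs B1->T, B2->F, B3->F, B4->F; records B1=T, B2=F, B3=F, B4=F
run #5 (y=0, z=5) runs B1->T, B2->F, B3->T, B4->T; records B1=T, B2=F, B3=T, B4=T
run #6 (y=3, z=9) runs B1->T, B2->F, B3->T, B4->T; records B1=T, B2=F, B3=T, B4=T
union over the pool: B1=T, B2=T, B2=F, B3=T, B3=F, B4=T, B4=F
uncovered (1 of 8): B1=F
Answer: B1=F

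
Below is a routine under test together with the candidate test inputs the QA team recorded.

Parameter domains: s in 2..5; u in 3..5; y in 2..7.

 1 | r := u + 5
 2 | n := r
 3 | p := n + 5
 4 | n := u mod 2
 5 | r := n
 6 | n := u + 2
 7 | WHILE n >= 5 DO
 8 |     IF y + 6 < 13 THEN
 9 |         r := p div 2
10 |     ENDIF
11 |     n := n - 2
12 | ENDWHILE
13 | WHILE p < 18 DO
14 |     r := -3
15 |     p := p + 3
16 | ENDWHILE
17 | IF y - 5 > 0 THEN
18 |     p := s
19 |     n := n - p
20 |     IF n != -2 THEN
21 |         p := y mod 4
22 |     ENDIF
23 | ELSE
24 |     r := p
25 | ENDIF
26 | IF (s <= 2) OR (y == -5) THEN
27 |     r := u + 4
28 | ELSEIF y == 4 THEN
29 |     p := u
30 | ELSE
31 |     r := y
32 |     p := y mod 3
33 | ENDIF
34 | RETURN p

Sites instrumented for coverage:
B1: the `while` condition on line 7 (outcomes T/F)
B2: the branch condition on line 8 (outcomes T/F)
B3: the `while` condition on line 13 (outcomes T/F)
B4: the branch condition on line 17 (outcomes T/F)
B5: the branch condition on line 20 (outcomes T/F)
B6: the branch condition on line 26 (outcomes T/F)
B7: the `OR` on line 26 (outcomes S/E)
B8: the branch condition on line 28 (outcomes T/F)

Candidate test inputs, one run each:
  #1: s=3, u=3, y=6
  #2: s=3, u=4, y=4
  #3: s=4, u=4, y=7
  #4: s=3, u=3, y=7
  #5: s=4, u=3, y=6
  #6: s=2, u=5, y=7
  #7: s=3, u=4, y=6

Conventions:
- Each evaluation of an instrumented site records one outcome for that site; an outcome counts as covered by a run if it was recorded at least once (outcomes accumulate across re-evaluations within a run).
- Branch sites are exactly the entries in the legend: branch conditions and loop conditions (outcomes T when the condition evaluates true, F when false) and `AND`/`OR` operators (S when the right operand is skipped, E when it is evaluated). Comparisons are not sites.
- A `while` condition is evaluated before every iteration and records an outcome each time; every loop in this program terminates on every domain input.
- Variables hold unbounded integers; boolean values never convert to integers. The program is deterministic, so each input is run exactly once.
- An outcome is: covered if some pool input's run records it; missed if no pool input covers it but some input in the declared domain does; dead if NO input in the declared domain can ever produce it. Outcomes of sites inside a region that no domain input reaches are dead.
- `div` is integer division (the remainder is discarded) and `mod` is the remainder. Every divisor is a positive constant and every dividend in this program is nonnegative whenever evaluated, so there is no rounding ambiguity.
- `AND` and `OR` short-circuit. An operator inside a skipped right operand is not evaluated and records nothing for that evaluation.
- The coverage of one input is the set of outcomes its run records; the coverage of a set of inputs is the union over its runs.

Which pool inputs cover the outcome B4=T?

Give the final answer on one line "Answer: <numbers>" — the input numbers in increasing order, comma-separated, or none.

input #1 (s=3, u=3, y=6): records B4=T
input #2 (s=3, u=4, y=4): does not record B4=T
input #3 (s=4, u=4, y=7): records B4=T
input #4 (s=3, u=3, y=7): records B4=T
input #5 (s=4, u=3, y=6): records B4=T
input #6 (s=2, u=5, y=7): records B4=T
input #7 (s=3, u=4, y=6): records B4=T

Answer: 1, 3, 4, 5, 6, 7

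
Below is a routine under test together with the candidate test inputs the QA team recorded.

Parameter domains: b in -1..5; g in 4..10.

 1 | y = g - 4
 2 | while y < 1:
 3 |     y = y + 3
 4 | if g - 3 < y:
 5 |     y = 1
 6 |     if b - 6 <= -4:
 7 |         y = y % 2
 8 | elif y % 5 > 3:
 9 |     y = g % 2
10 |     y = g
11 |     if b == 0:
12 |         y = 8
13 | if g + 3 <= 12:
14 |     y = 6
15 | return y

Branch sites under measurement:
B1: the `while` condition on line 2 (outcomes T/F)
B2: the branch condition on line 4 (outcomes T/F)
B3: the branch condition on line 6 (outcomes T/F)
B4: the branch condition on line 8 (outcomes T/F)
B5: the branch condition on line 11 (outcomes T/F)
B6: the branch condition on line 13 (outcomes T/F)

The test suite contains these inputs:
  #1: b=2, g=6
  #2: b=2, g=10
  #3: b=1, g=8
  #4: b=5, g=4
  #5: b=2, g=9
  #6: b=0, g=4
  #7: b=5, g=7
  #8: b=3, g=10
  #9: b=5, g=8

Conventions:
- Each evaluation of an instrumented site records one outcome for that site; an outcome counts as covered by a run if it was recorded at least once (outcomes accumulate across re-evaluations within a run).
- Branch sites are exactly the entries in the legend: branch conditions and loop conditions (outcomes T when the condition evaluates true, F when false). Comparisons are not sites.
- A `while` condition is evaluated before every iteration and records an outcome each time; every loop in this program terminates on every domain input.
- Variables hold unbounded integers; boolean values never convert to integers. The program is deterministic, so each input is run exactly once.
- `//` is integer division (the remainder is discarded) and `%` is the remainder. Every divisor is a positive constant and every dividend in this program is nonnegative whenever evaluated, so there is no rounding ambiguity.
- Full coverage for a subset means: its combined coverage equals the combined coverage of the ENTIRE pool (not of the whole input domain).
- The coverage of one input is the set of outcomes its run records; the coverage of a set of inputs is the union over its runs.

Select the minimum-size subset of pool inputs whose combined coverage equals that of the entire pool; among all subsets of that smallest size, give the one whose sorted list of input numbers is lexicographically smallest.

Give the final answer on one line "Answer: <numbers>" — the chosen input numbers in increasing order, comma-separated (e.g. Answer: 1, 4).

input #1, b=2, g=6: events B1->F, B2->F, B4->F, B6->T; outcomes B1=F, B2=F, B4=F, B6=T
input #2, b=2, g=10: events B1->F, B2->F, B4->F, B6->F; outcomes B1=F, B2=F, B4=F, B6=F
input #3, b=1, g=8: events B1->F, B2->F, B4->T, B5->F, B6->T; outcomes B1=F, B2=F, B4=T, B5=F, B6=T
input #4, b=5, g=4: events B1->T, B1->F, B2->T, B3->F, B6->T; outcomes B1=T, B1=F, B2=T, B3=F, B6=T
input #5, b=2, g=9: events B1->F, B2->F, B4->F, B6->T; outcomes B1=F, B2=F, B4=F, B6=T
input #6, b=0, g=4: events B1->T, B1->F, B2->T, B3->T, B6->T; outcomes B1=T, B1=F, B2=T, B3=T, B6=T
input #7, b=5, g=7: events B1->F, B2->F, B4->F, B6->T; outcomes B1=F, B2=F, B4=F, B6=T
input #8, b=3, g=10: events B1->F, B2->F, B4->F, B6->F; outcomes B1=F, B2=F, B4=F, B6=F
input #9, b=5, g=8: events B1->F, B2->F, B4->T, B5->F, B6->T; outcomes B1=F, B2=F, B4=T, B5=F, B6=T
together the pool reaches 11 outcomes: B1=T, B1=F, B2=T, B2=F, B3=T, B3=F, B4=T, B4=F, B5=F, B6=T, B6=F
every size-1 subset falls short of the 11 outcomes (best: 5/11)
every size-2 subset falls short of the 11 outcomes (best: 8/11)
every size-3 subset falls short of the 11 outcomes (best: 10/11)
inputs {2, 3, 4, 6} (size 4) cover everything; no size-4 subset with a lexicographically smaller index list covers all 11

Answer: 2, 3, 4, 6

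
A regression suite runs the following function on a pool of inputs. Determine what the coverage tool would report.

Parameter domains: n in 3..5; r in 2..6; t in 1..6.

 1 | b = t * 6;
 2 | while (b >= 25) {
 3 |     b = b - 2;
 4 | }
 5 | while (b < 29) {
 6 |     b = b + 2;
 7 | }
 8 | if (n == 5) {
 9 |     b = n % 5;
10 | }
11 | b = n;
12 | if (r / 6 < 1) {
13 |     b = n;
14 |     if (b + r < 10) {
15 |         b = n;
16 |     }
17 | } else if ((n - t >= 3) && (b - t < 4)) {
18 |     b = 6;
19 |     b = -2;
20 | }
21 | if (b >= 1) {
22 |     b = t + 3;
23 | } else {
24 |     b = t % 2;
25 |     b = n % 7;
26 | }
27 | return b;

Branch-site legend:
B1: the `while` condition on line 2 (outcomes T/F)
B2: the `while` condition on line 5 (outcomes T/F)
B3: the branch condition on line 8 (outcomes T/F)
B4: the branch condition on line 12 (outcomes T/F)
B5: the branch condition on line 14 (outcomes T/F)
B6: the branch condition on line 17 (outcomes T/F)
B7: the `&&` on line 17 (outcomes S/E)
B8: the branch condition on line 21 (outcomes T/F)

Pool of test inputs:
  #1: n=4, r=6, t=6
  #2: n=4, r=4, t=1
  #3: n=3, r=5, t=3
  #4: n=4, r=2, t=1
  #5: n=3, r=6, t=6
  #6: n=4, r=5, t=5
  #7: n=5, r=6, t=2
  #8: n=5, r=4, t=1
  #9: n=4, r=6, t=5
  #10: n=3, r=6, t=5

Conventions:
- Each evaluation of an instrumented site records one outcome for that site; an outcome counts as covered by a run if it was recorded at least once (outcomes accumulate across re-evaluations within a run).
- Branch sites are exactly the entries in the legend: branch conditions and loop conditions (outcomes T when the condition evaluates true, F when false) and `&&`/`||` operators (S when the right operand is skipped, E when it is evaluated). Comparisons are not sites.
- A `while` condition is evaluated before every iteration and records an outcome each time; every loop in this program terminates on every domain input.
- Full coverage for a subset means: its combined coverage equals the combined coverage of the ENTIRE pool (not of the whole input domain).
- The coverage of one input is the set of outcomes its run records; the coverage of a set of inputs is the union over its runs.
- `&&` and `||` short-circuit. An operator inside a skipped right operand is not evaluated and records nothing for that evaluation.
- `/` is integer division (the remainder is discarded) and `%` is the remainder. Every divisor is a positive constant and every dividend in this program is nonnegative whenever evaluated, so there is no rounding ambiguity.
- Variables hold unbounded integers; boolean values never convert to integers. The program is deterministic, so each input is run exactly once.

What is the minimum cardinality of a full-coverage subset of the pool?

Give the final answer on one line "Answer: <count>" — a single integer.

run #1 (n=4, r=6, t=6) runs B1->T, B1->T, B1->T, B1->T, B1->T, B1->T, B1->F, B2->T, B2->T, B2->T, B2->F, B3->F, B4->F, B7->S, ...; records B1=T, B1=F, B2=T, B2=F, B3=F, B4=F, B6=F, B7=S, B8=T
run #2 (n=4, r=4, t=1) runs B1->F, B2->T, B2->T, B2->T, B2->T, B2->T, B2->T, B2->T, B2->T, B2->T, B2->T, B2->T, B2->T, B2->F, ...; records B1=F, B2=T, B2=F, B3=F, B4=T, B5=T, B8=T
run #3 (n=3, r=5, t=3) runs B1->F, B2->T, B2->T, B2->T, B2->T, B2->T, B2->T, B2->F, B3->F, B4->T, B5->T, B8->T; records B1=F, B2=T, B2=F, B3=F, B4=T, B5=T, B8=T
run #4 (n=4, r=2, t=1) runs B1->F, B2->T, B2->T, B2->T, B2->T, B2->T, B2->T, B2->T, B2->T, B2->T, B2->T, B2->T, B2->T, B2->F, ...; records B1=F, B2=T, B2=F, B3=F, B4=T, B5=T, B8=T
run #5 (n=3, r=6, t=6) runs B1->T, B1->T, B1->T, B1->T, B1->T, B1->T, B1->F, B2->T, B2->T, B2->T, B2->F, B3->F, B4->F, B7->S, ...; records B1=T, B1=F, B2=T, B2=F, B3=F, B4=F, B6=F, B7=S, B8=T
run #6 (n=4, r=5, t=5) runs B1->T, B1->T, B1->T, B1->F, B2->T, B2->T, B2->T, B2->F, B3->F, B4->T, B5->T, B8->T; records B1=T, B1=F, B2=T, B2=F, B3=F, B4=T, B5=T, B8=T
run #7 (n=5, r=6, t=2) runs B1->F, B2->T, B2->T, B2->T, B2->T, B2->T, B2->T, B2->T, B2->T, B2->T, B2->F, B3->T, B4->F, B7->E, ...; records B1=F, B2=T, B2=F, B3=T, B4=F, B6=T, B7=E, B8=F
run #8 (n=5, r=4, t=1) runs B1->F, B2->T, B2->T, B2->T, B2->T, B2->T, B2->T, B2->T, B2->T, B2->T, B2->T, B2->T, B2->T, B2->F, ...; records B1=F, B2=T, B2=F, B3=T, B4=T, B5=T, B8=T
run #9 (n=4, r=6, t=5) runs B1->T, B1->T, B1->T, B1->F, B2->T, B2->T, B2->T, B2->F, B3->F, B4->F, B7->S, B6->F, B8->T; records B1=T, B1=F, B2=T, B2=F, B3=F, B4=F, B6=F, B7=S, B8=T
run #10 (n=3, r=6, t=5) runs B1->T, B1->T, B1->T, B1->F, B2->T, B2->T, B2->T, B2->F, B3->F, B4->F, B7->S, B6->F, B8->T; records B1=T, B1=F, B2=T, B2=F, B3=F, B4=F, B6=F, B7=S, B8=T
pool-wide coverage (15 outcomes): B1=T, B1=F, B2=T, B2=F, B3=T, B3=F, B4=T, B4=F, B5=T, B6=T, B6=F, B7=S, B7=E, B8=T, B8=F
size 1 is not enough: best union over all size-1 subsets is 9/15
size 2 is not enough: best union over all size-2 subsets is 13/15
size 3: inputs {1, 2, 7} cover all 15 outcomes, and no lexicographically smaller subset of this size does

Answer: 3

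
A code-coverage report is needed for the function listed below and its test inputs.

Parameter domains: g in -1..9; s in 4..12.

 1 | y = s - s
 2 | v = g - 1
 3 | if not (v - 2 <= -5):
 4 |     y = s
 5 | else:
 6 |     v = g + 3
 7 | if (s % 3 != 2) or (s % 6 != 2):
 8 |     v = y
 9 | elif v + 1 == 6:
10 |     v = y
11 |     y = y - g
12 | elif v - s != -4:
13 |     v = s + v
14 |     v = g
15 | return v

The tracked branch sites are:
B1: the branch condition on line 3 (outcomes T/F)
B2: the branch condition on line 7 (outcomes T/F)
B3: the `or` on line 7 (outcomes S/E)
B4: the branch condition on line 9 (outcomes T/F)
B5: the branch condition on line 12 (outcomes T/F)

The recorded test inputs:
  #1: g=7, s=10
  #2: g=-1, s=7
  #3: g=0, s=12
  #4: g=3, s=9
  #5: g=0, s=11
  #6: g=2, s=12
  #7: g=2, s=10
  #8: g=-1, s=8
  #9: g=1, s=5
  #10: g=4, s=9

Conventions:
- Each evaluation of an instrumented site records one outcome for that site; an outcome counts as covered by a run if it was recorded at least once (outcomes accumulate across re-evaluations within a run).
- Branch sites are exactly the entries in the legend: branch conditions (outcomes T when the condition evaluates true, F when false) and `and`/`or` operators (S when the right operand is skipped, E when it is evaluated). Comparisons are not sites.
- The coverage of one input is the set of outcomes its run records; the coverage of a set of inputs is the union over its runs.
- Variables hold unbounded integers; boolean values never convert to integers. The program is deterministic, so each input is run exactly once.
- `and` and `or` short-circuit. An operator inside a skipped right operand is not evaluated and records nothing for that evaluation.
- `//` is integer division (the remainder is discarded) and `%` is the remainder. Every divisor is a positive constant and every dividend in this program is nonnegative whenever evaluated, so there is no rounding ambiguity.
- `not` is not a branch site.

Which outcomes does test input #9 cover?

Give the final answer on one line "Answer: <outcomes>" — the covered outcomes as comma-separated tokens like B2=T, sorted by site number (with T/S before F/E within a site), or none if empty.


Event log for input #9 (g=1, s=5):
  B1->T, B3->E, B2->T
as a set, this run covers: B1=T, B2=T, B3=E
Answer: B1=T, B2=T, B3=E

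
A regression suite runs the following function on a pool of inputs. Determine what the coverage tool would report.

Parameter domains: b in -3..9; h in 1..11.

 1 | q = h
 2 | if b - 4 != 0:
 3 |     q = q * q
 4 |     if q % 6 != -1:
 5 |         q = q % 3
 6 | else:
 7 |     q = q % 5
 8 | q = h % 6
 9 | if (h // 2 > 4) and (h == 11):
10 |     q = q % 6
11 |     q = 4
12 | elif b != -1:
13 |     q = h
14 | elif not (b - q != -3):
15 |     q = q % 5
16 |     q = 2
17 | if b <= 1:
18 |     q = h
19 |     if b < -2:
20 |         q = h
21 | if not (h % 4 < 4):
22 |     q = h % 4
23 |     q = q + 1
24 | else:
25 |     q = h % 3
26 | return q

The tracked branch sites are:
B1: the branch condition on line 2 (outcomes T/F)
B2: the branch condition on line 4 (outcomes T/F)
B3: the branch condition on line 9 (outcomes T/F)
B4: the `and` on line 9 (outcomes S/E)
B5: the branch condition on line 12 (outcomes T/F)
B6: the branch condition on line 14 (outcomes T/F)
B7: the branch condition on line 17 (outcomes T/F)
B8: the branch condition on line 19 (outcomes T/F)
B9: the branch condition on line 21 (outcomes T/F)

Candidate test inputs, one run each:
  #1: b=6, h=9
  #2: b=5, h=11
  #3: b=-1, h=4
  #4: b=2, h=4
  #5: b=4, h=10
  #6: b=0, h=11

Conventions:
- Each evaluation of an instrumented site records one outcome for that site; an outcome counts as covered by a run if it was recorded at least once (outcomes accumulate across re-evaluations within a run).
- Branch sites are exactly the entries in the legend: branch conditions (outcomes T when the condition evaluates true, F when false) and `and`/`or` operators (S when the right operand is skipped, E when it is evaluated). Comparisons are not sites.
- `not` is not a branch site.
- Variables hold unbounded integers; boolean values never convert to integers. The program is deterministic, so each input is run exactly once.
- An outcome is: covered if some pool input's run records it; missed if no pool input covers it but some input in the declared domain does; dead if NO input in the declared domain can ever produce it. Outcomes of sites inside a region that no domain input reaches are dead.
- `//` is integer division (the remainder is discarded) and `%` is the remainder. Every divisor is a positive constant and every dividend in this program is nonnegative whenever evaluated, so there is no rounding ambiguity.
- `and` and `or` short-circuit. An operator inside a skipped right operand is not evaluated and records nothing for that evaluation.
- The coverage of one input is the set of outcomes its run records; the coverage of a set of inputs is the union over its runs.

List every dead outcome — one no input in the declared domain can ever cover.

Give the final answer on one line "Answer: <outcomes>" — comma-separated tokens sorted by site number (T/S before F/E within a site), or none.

sweeping the full domain (143 inputs) for each outcome:
  B2=F: never recorded by any domain input -> dead
  B9=T: never recorded by any domain input -> dead
  reachable outcomes have witnesses, e.g. B1=T (e.g. b=-3, h=1), B1=F (e.g. b=4, h=1), B2=T (e.g. b=-3, h=1), B3=T (e.g. b=-3, h=11)

Answer: B2=F, B9=T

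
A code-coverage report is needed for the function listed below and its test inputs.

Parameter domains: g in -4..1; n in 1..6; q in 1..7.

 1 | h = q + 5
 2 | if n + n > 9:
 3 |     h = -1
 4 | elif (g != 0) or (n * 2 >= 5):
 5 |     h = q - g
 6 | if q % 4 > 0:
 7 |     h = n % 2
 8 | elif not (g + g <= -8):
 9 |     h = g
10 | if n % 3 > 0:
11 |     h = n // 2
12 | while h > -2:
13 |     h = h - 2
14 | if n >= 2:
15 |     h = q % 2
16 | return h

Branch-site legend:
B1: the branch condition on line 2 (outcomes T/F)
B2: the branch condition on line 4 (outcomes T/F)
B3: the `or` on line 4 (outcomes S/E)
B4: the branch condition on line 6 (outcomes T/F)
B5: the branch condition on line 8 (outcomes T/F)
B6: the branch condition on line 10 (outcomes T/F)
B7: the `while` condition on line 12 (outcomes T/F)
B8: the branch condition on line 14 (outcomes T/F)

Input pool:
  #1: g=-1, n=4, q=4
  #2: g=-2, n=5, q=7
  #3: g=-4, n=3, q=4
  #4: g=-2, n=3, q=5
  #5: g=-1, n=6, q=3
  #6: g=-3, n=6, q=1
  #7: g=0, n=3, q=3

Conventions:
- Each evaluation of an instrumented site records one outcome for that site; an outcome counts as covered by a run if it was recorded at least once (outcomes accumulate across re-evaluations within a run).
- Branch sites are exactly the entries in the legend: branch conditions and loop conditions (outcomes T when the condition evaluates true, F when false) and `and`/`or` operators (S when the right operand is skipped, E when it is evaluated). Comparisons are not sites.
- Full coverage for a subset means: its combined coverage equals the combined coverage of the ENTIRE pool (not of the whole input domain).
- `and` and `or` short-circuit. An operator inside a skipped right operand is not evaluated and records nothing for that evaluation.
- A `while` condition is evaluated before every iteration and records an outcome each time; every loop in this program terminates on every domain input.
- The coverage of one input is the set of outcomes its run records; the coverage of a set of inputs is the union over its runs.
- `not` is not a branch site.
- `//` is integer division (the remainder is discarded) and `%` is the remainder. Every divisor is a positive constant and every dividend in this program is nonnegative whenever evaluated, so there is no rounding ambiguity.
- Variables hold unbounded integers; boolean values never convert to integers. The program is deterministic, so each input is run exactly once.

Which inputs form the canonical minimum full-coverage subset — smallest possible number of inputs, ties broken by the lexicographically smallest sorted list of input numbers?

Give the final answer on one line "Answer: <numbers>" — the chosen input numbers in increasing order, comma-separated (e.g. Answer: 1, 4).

input #1, g=-1, n=4, q=4: events B1->F, B3->S, B2->T, B4->F, B5->T, B6->T, B7->T, B7->T, B7->F, B8->T; outcomes B1=F, B2=T, B3=S, B4=F, B5=T, B6=T, B7=T, B7=F, B8=T
input #2, g=-2, n=5, q=7: events B1->T, B4->T, B6->T, B7->T, B7->T, B7->F, B8->T; outcomes B1=T, B4=T, B6=T, B7=T, B7=F, B8=T
input #3, g=-4, n=3, q=4: events B1->F, B3->S, B2->T, B4->F, B5->F, B6->F, B7->T, B7->T, B7->T, B7->T, B7->T, B7->F, B8->T; outcomes B1=F, B2=T, B3=S, B4=F, B5=F, B6=F, B7=T, B7=F, B8=T
input #4, g=-2, n=3, q=5: events B1->F, B3->S, B2->T, B4->T, B6->F, B7->T, B7->T, B7->F, B8->T; outcomes B1=F, B2=T, B3=S, B4=T, B6=F, B7=T, B7=F, B8=T
input #5, g=-1, n=6, q=3: events B1->T, B4->T, B6->F, B7->T, B7->F, B8->T; outcomes B1=T, B4=T, B6=F, B7=T, B7=F, B8=T
input #6, g=-3, n=6, q=1: events B1->T, B4->T, B6->F, B7->T, B7->F, B8->T; outcomes B1=T, B4=T, B6=F, B7=T, B7=F, B8=T
input #7, g=0, n=3, q=3: events B1->F, B3->E, B2->T, B4->T, B6->F, B7->T, B7->T, B7->F, B8->T; outcomes B1=F, B2=T, B3=E, B4=T, B6=F, B7=T, B7=F, B8=T
pool-wide coverage (14 outcomes): B1=T, B1=F, B2=T, B3=S, B3=E, B4=T, B4=F, B5=T, B5=F, B6=T, B6=F, B7=T, B7=F, B8=T
size 1 is not enough: best union over all size-1 subsets is 9/14
size 2 is not enough: best union over all size-2 subsets is 12/14
size 3 is not enough: best union over all size-3 subsets is 13/14
at size 4, {1, 2, 3, 7} reaches all 14 outcomes; every lexicographically earlier size-4 subset fails

Answer: 1, 2, 3, 7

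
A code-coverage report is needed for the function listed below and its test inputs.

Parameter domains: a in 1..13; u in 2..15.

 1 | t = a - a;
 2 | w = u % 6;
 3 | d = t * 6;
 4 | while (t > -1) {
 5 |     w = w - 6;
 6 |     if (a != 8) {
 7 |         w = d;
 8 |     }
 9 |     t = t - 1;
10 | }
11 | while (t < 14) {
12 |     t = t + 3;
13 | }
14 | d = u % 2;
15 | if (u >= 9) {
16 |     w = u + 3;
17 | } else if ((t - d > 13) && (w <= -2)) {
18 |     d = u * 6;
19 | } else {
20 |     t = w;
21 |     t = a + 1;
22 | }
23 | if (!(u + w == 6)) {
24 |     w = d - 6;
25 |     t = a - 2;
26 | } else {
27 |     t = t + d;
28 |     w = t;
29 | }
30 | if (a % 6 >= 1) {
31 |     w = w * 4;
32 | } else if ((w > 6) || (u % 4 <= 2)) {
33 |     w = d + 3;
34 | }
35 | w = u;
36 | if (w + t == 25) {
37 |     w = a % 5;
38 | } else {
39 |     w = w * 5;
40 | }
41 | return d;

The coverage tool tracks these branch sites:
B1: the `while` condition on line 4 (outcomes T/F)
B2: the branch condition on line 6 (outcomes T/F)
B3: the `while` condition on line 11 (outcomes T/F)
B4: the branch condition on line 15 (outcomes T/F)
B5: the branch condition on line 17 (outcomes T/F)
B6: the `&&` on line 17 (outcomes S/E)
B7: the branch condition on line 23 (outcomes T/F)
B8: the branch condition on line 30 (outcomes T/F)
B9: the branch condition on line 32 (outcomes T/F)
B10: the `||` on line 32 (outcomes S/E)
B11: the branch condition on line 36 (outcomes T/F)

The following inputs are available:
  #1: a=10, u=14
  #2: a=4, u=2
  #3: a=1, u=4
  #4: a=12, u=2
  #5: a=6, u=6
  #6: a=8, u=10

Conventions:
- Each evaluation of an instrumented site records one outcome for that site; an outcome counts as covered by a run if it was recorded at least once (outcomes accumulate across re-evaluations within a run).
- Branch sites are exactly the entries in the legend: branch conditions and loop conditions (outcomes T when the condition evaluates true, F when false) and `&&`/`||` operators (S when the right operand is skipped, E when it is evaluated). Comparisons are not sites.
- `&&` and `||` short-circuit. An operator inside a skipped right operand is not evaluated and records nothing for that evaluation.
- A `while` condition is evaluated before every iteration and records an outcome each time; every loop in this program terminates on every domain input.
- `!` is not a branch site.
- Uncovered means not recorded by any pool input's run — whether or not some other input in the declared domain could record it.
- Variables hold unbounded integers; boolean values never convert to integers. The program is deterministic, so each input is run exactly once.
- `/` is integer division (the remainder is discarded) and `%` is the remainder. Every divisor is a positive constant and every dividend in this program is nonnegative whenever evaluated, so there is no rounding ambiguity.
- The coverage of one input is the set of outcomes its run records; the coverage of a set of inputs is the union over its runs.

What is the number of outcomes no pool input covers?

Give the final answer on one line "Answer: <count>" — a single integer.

test 1 (a=10, u=14) fires B1->T, B2->T, B1->F, B3->T, B3->T, B3->T, B3->T, B3->T, B3->F, B4->T, B7->T, B8->T, B11->F; hits B1=T, B1=F, B2=T, B3=T, B3=F, B4=T, B7=T, B8=T, B11=F
test 2 (a=4, u=2) fires B1->T, B2->T, B1->F, B3->T, B3->T, B3->T, B3->T, B3->T, B3->F, B4->F, B6->E, B5->F, B7->T, B8->T, ...; hits B1=T, B1=F, B2=T, B3=T, B3=F, B4=F, B5=F, B6=E, B7=T, B8=T, B11=F
test 3 (a=1, u=4) fires B1->T, B2->T, B1->F, B3->T, B3->T, B3->T, B3->T, B3->T, B3->F, B4->F, B6->E, B5->F, B7->T, B8->T, ...; hits B1=T, B1=F, B2=T, B3=T, B3=F, B4=F, B5=F, B6=E, B7=T, B8=T, B11=F
test 4 (a=12, u=2) fires B1->T, B2->T, B1->F, B3->T, B3->T, B3->T, B3->T, B3->T, B3->F, B4->F, B6->E, B5->F, B7->T, B8->F, ...; hits B1=T, B1=F, B2=T, B3=T, B3=F, B4=F, B5=F, B6=E, B7=T, B8=F, B9=T, B10=E, B11=F
test 5 (a=6, u=6) fires B1->T, B2->T, B1->F, B3->T, B3->T, B3->T, B3->T, B3->T, B3->F, B4->F, B6->E, B5->F, B7->F, B8->F, ...; hits B1=T, B1=F, B2=T, B3=T, B3=F, B4=F, B5=F, B6=E, B7=F, B8=F, B9=T, B10=S, B11=F
test 6 (a=8, u=10) fires B1->T, B2->F, B1->F, B3->T, B3->T, B3->T, B3->T, B3->T, B3->F, B4->T, B7->T, B8->T, B11->F; hits B1=T, B1=F, B2=F, B3=T, B3=F, B4=T, B7=T, B8=T, B11=F
union over the pool: B1=T, B1=F, B2=T, B2=F, B3=T, B3=F, B4=T, B4=F, B5=F, B6=E, B7=T, B7=F, B8=T, B8=F, B9=T, B10=S, B10=E, B11=F
uncovered (4 of 22): B5=T, B6=S, B9=F, B11=T

Answer: 4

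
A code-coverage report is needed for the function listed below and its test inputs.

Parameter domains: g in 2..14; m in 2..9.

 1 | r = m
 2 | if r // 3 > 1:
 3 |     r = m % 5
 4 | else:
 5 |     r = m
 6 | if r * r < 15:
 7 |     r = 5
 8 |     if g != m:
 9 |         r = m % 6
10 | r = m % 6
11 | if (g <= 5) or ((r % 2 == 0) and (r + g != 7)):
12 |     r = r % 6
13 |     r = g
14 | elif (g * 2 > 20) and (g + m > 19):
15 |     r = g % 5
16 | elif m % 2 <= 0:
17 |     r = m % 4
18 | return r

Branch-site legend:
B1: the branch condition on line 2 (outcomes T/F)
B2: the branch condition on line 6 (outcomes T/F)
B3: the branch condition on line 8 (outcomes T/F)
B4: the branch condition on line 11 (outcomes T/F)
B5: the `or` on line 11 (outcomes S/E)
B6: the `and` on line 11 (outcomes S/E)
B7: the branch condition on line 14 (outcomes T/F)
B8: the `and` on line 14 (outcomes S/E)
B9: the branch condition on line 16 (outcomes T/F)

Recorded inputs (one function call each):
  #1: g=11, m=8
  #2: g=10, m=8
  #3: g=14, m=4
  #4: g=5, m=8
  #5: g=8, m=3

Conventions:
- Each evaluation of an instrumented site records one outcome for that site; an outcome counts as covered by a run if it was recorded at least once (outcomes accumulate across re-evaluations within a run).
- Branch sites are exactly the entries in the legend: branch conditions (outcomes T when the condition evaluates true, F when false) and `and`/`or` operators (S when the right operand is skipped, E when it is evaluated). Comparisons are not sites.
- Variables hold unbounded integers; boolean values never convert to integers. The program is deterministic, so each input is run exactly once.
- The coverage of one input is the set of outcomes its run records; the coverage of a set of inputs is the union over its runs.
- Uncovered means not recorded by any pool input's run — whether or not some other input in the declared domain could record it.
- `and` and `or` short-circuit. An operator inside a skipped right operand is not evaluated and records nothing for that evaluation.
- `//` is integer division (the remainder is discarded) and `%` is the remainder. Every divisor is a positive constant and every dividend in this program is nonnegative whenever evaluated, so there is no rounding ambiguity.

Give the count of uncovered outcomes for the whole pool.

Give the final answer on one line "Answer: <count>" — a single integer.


input #1 (g=11, m=8): covers B1=T, B2=T, B3=T, B4=T, B5=E, B6=E
input #2 (g=10, m=8): covers B1=T, B2=T, B3=T, B4=T, B5=E, B6=E
input #3 (g=14, m=4): covers B1=F, B2=F, B4=T, B5=E, B6=E
input #4 (g=5, m=8): covers B1=T, B2=T, B3=T, B4=T, B5=S
input #5 (g=8, m=3): covers B1=F, B2=T, B3=T, B4=F, B5=E, B6=S, B7=F, B8=S, B9=F
union over the pool: B1=T, B1=F, B2=T, B2=F, B3=T, B4=T, B4=F, B5=S, B5=E, B6=S, B6=E, B7=F, B8=S, B9=F
uncovered (4 of 18): B3=F, B7=T, B8=E, B9=T
Answer: 4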